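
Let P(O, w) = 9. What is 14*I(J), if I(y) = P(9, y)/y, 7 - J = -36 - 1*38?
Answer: 14/9 ≈ 1.5556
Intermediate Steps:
J = 81 (J = 7 - (-36 - 1*38) = 7 - (-36 - 38) = 7 - 1*(-74) = 7 + 74 = 81)
I(y) = 9/y
14*I(J) = 14*(9/81) = 14*(9*(1/81)) = 14*(⅑) = 14/9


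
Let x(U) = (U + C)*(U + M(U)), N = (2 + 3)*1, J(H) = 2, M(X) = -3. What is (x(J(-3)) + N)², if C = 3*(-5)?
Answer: 324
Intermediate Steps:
C = -15
N = 5 (N = 5*1 = 5)
x(U) = (-15 + U)*(-3 + U) (x(U) = (U - 15)*(U - 3) = (-15 + U)*(-3 + U))
(x(J(-3)) + N)² = ((45 + 2² - 18*2) + 5)² = ((45 + 4 - 36) + 5)² = (13 + 5)² = 18² = 324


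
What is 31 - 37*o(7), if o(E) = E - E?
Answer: 31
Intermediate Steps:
o(E) = 0
31 - 37*o(7) = 31 - 37*0 = 31 + 0 = 31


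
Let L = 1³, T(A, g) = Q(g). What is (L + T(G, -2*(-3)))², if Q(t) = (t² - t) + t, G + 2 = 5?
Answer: 1369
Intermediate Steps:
G = 3 (G = -2 + 5 = 3)
Q(t) = t²
T(A, g) = g²
L = 1
(L + T(G, -2*(-3)))² = (1 + (-2*(-3))²)² = (1 + 6²)² = (1 + 36)² = 37² = 1369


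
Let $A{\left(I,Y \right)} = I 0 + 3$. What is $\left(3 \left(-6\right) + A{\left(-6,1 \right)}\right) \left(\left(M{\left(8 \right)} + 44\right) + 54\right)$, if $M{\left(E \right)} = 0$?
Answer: $-1470$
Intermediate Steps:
$A{\left(I,Y \right)} = 3$ ($A{\left(I,Y \right)} = 0 + 3 = 3$)
$\left(3 \left(-6\right) + A{\left(-6,1 \right)}\right) \left(\left(M{\left(8 \right)} + 44\right) + 54\right) = \left(3 \left(-6\right) + 3\right) \left(\left(0 + 44\right) + 54\right) = \left(-18 + 3\right) \left(44 + 54\right) = \left(-15\right) 98 = -1470$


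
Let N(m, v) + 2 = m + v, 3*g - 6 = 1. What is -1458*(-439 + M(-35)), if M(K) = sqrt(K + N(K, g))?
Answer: 640062 - 486*I*sqrt(627) ≈ 6.4006e+5 - 12169.0*I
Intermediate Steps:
g = 7/3 (g = 2 + (1/3)*1 = 2 + 1/3 = 7/3 ≈ 2.3333)
N(m, v) = -2 + m + v (N(m, v) = -2 + (m + v) = -2 + m + v)
M(K) = sqrt(1/3 + 2*K) (M(K) = sqrt(K + (-2 + K + 7/3)) = sqrt(K + (1/3 + K)) = sqrt(1/3 + 2*K))
-1458*(-439 + M(-35)) = -1458*(-439 + sqrt(3 + 18*(-35))/3) = -1458*(-439 + sqrt(3 - 630)/3) = -1458*(-439 + sqrt(-627)/3) = -1458*(-439 + (I*sqrt(627))/3) = -1458*(-439 + I*sqrt(627)/3) = 640062 - 486*I*sqrt(627)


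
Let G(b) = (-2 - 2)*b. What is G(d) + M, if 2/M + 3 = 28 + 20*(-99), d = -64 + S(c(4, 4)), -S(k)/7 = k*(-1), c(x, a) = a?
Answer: 281518/1955 ≈ 144.00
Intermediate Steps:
S(k) = 7*k (S(k) = -7*k*(-1) = -(-7)*k = 7*k)
d = -36 (d = -64 + 7*4 = -64 + 28 = -36)
G(b) = -4*b
M = -2/1955 (M = 2/(-3 + (28 + 20*(-99))) = 2/(-3 + (28 - 1980)) = 2/(-3 - 1952) = 2/(-1955) = 2*(-1/1955) = -2/1955 ≈ -0.0010230)
G(d) + M = -4*(-36) - 2/1955 = 144 - 2/1955 = 281518/1955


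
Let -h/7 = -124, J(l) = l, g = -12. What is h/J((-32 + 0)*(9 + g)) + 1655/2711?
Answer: 628007/65064 ≈ 9.6521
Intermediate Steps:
h = 868 (h = -7*(-124) = 868)
h/J((-32 + 0)*(9 + g)) + 1655/2711 = 868/(((-32 + 0)*(9 - 12))) + 1655/2711 = 868/((-32*(-3))) + 1655*(1/2711) = 868/96 + 1655/2711 = 868*(1/96) + 1655/2711 = 217/24 + 1655/2711 = 628007/65064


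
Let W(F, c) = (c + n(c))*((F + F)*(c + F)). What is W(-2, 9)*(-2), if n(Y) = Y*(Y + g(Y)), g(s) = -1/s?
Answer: 4984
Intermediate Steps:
n(Y) = Y*(Y - 1/Y)
W(F, c) = 2*F*(F + c)*(-1 + c + c**2) (W(F, c) = (c + (-1 + c**2))*((F + F)*(c + F)) = (-1 + c + c**2)*((2*F)*(F + c)) = (-1 + c + c**2)*(2*F*(F + c)) = 2*F*(F + c)*(-1 + c + c**2))
W(-2, 9)*(-2) = (2*(-2)*(9**2 + 9**3 - 1*(-2) - 1*9 - 2*9 - 2*9**2))*(-2) = (2*(-2)*(81 + 729 + 2 - 9 - 18 - 2*81))*(-2) = (2*(-2)*(81 + 729 + 2 - 9 - 18 - 162))*(-2) = (2*(-2)*623)*(-2) = -2492*(-2) = 4984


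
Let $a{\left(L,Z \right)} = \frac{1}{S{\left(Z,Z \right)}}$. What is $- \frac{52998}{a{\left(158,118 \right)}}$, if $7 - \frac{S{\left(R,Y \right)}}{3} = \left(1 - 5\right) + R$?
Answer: $17012358$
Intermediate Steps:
$S{\left(R,Y \right)} = 33 - 3 R$ ($S{\left(R,Y \right)} = 21 - 3 \left(\left(1 - 5\right) + R\right) = 21 - 3 \left(-4 + R\right) = 21 - \left(-12 + 3 R\right) = 33 - 3 R$)
$a{\left(L,Z \right)} = \frac{1}{33 - 3 Z}$
$- \frac{52998}{a{\left(158,118 \right)}} = - \frac{52998}{\left(-1\right) \frac{1}{-33 + 3 \cdot 118}} = - \frac{52998}{\left(-1\right) \frac{1}{-33 + 354}} = - \frac{52998}{\left(-1\right) \frac{1}{321}} = - \frac{52998}{- \frac{1}{321}} = \left(-52998\right) \left(-321\right) = 17012358$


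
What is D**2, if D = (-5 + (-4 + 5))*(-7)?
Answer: 784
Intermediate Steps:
D = 28 (D = (-5 + 1)*(-7) = -4*(-7) = 28)
D**2 = 28**2 = 784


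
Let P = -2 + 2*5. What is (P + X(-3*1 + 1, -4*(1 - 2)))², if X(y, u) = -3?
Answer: 25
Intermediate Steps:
P = 8 (P = -2 + 10 = 8)
(P + X(-3*1 + 1, -4*(1 - 2)))² = (8 - 3)² = 5² = 25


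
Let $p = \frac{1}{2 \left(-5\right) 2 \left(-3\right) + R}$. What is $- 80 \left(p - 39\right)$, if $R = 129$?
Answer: $\frac{589600}{189} \approx 3119.6$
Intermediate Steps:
$p = \frac{1}{189}$ ($p = \frac{1}{2 \left(-5\right) 2 \left(-3\right) + 129} = \frac{1}{\left(-10\right) \left(-6\right) + 129} = \frac{1}{60 + 129} = \frac{1}{189} \approx 0.005291$)
$- 80 \left(p - 39\right) = - 80 \left(\frac{1}{189} - 39\right) = \left(-80\right) \left(- \frac{7370}{189}\right) = \frac{589600}{189}$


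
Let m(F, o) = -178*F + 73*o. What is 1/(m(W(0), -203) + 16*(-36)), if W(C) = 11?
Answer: -1/17353 ≈ -5.7627e-5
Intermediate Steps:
1/(m(W(0), -203) + 16*(-36)) = 1/((-178*11 + 73*(-203)) + 16*(-36)) = 1/((-1958 - 14819) - 576) = 1/(-16777 - 576) = 1/(-17353) = -1/17353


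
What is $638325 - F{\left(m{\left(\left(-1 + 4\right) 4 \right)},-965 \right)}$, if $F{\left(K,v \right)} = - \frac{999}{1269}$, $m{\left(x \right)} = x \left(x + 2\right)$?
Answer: $\frac{30001312}{47} \approx 6.3833 \cdot 10^{5}$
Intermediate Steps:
$m{\left(x \right)} = x \left(2 + x\right)$
$F{\left(K,v \right)} = - \frac{37}{47}$ ($F{\left(K,v \right)} = \left(-999\right) \frac{1}{1269} = - \frac{37}{47}$)
$638325 - F{\left(m{\left(\left(-1 + 4\right) 4 \right)},-965 \right)} = 638325 - - \frac{37}{47} = 638325 + \frac{37}{47} = \frac{30001312}{47}$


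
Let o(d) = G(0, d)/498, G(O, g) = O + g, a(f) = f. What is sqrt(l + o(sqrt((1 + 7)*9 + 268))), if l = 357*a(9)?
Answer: sqrt(199209213 + 249*sqrt(85))/249 ≈ 56.684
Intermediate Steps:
l = 3213 (l = 357*9 = 3213)
o(d) = d/498 (o(d) = (0 + d)/498 = d*(1/498) = d/498)
sqrt(l + o(sqrt((1 + 7)*9 + 268))) = sqrt(3213 + sqrt((1 + 7)*9 + 268)/498) = sqrt(3213 + sqrt(8*9 + 268)/498) = sqrt(3213 + sqrt(72 + 268)/498) = sqrt(3213 + sqrt(340)/498) = sqrt(3213 + (2*sqrt(85))/498) = sqrt(3213 + sqrt(85)/249)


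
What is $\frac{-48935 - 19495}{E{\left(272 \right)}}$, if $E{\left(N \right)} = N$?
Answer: $- \frac{34215}{136} \approx -251.58$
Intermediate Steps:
$\frac{-48935 - 19495}{E{\left(272 \right)}} = \frac{-48935 - 19495}{272} = \left(-48935 - 19495\right) \frac{1}{272} = \left(-68430\right) \frac{1}{272} = - \frac{34215}{136}$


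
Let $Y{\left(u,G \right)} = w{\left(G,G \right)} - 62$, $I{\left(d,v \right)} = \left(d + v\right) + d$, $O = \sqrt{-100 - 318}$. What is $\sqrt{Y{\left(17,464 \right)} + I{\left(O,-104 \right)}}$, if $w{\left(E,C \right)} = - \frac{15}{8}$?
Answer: $\frac{\sqrt{-2686 + 32 i \sqrt{418}}}{4} \approx 1.5665 + 13.051 i$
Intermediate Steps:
$w{\left(E,C \right)} = - \frac{15}{8}$ ($w{\left(E,C \right)} = \left(-15\right) \frac{1}{8} = - \frac{15}{8}$)
$O = i \sqrt{418}$ ($O = \sqrt{-418} = i \sqrt{418} \approx 20.445 i$)
$I{\left(d,v \right)} = v + 2 d$
$Y{\left(u,G \right)} = - \frac{511}{8}$ ($Y{\left(u,G \right)} = - \frac{15}{8} - 62 = - \frac{511}{8}$)
$\sqrt{Y{\left(17,464 \right)} + I{\left(O,-104 \right)}} = \sqrt{- \frac{511}{8} - \left(104 - 2 i \sqrt{418}\right)} = \sqrt{- \frac{1343}{8} + 2 i \sqrt{418}}$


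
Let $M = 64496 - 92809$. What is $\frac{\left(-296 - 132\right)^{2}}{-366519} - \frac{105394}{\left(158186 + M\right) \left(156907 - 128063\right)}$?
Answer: $- \frac{38125349997383}{76277833148746} \approx -0.49982$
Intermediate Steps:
$M = -28313$
$\frac{\left(-296 - 132\right)^{2}}{-366519} - \frac{105394}{\left(158186 + M\right) \left(156907 - 128063\right)} = \frac{\left(-296 - 132\right)^{2}}{-366519} - \frac{105394}{\left(158186 - 28313\right) \left(156907 - 128063\right)} = \left(-296 - 132\right)^{2} \left(- \frac{1}{366519}\right) - \frac{105394}{129873 \cdot 28844} = \left(-428\right)^{2} \left(- \frac{1}{366519}\right) - \frac{105394}{3746056812} = 183184 \left(- \frac{1}{366519}\right) - \frac{52697}{1873028406} = - \frac{183184}{366519} - \frac{52697}{1873028406} = - \frac{38125349997383}{76277833148746}$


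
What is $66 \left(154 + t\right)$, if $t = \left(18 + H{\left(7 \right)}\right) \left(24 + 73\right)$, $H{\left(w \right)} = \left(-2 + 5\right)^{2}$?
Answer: $183018$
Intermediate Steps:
$H{\left(w \right)} = 9$ ($H{\left(w \right)} = 3^{2} = 9$)
$t = 2619$ ($t = \left(18 + 9\right) \left(24 + 73\right) = 27 \cdot 97 = 2619$)
$66 \left(154 + t\right) = 66 \left(154 + 2619\right) = 66 \cdot 2773 = 183018$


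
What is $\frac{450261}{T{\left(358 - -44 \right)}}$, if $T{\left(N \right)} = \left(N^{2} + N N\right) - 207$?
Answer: $\frac{7147}{5127} \approx 1.394$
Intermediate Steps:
$T{\left(N \right)} = -207 + 2 N^{2}$ ($T{\left(N \right)} = \left(N^{2} + N^{2}\right) - 207 = 2 N^{2} - 207 = -207 + 2 N^{2}$)
$\frac{450261}{T{\left(358 - -44 \right)}} = \frac{450261}{-207 + 2 \left(358 - -44\right)^{2}} = \frac{450261}{-207 + 2 \left(358 + 44\right)^{2}} = \frac{450261}{-207 + 2 \cdot 402^{2}} = \frac{450261}{-207 + 2 \cdot 161604} = \frac{450261}{-207 + 323208} = \frac{450261}{323001} = 450261 \cdot \frac{1}{323001} = \frac{7147}{5127}$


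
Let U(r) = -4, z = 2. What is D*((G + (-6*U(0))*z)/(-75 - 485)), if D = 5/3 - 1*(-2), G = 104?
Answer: -209/210 ≈ -0.99524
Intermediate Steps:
D = 11/3 (D = 5*(1/3) + 2 = 5/3 + 2 = 11/3 ≈ 3.6667)
D*((G + (-6*U(0))*z)/(-75 - 485)) = 11*((104 - 6*(-4)*2)/(-75 - 485))/3 = 11*((104 + 24*2)/(-560))/3 = 11*((104 + 48)*(-1/560))/3 = 11*(152*(-1/560))/3 = (11/3)*(-19/70) = -209/210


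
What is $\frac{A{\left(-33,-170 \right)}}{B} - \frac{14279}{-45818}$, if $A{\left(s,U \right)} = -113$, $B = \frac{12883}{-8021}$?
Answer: $\frac{3208627267}{45405638} \approx 70.666$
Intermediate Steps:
$B = - \frac{991}{617}$ ($B = 12883 \left(- \frac{1}{8021}\right) = - \frac{991}{617} \approx -1.6062$)
$\frac{A{\left(-33,-170 \right)}}{B} - \frac{14279}{-45818} = - \frac{113}{- \frac{991}{617}} - \frac{14279}{-45818} = \left(-113\right) \left(- \frac{617}{991}\right) - - \frac{14279}{45818} = \frac{69721}{991} + \frac{14279}{45818} = \frac{3208627267}{45405638}$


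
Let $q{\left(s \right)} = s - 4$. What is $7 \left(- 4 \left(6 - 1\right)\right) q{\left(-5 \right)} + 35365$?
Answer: $36625$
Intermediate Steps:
$q{\left(s \right)} = -4 + s$
$7 \left(- 4 \left(6 - 1\right)\right) q{\left(-5 \right)} + 35365 = 7 \left(- 4 \left(6 - 1\right)\right) \left(-4 - 5\right) + 35365 = 7 \left(\left(-4\right) 5\right) \left(-9\right) + 35365 = 7 \left(-20\right) \left(-9\right) + 35365 = \left(-140\right) \left(-9\right) + 35365 = 1260 + 35365 = 36625$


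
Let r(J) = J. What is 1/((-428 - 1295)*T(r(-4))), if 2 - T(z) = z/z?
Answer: -1/1723 ≈ -0.00058038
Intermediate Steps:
T(z) = 1 (T(z) = 2 - z/z = 2 - 1*1 = 2 - 1 = 1)
1/((-428 - 1295)*T(r(-4))) = 1/((-428 - 1295)*1) = 1/(-1723*1) = 1/(-1723) = -1/1723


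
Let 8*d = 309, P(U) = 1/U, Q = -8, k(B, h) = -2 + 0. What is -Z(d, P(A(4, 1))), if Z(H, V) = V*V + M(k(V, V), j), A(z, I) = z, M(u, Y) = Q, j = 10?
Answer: 127/16 ≈ 7.9375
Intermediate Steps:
k(B, h) = -2
M(u, Y) = -8
d = 309/8 (d = (⅛)*309 = 309/8 ≈ 38.625)
Z(H, V) = -8 + V² (Z(H, V) = V*V - 8 = V² - 8 = -8 + V²)
-Z(d, P(A(4, 1))) = -(-8 + (1/4)²) = -(-8 + (¼)²) = -(-8 + 1/16) = -1*(-127/16) = 127/16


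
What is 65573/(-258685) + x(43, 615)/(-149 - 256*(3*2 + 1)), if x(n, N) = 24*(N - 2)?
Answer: -1311016971/167369195 ≈ -7.8331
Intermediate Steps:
x(n, N) = -48 + 24*N (x(n, N) = 24*(-2 + N) = -48 + 24*N)
65573/(-258685) + x(43, 615)/(-149 - 256*(3*2 + 1)) = 65573/(-258685) + (-48 + 24*615)/(-149 - 256*(3*2 + 1)) = 65573*(-1/258685) + (-48 + 14760)/(-149 - 256*(6 + 1)) = -65573/258685 + 14712/(-149 - 256*7) = -65573/258685 + 14712/(-149 - 1792) = -65573/258685 + 14712/(-1941) = -65573/258685 + 14712*(-1/1941) = -65573/258685 - 4904/647 = -1311016971/167369195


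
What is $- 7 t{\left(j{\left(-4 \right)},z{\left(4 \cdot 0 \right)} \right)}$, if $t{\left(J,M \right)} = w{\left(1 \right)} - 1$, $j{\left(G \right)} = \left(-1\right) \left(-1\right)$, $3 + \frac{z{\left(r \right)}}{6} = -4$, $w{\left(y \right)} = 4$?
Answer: $-21$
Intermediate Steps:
$z{\left(r \right)} = -42$ ($z{\left(r \right)} = -18 + 6 \left(-4\right) = -18 - 24 = -42$)
$j{\left(G \right)} = 1$
$t{\left(J,M \right)} = 3$ ($t{\left(J,M \right)} = 4 - 1 = 3$)
$- 7 t{\left(j{\left(-4 \right)},z{\left(4 \cdot 0 \right)} \right)} = \left(-7\right) 3 = -21$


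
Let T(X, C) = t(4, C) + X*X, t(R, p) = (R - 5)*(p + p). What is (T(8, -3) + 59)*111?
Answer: 14319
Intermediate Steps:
t(R, p) = 2*p*(-5 + R) (t(R, p) = (-5 + R)*(2*p) = 2*p*(-5 + R))
T(X, C) = X² - 2*C (T(X, C) = 2*C*(-5 + 4) + X*X = 2*C*(-1) + X² = -2*C + X² = X² - 2*C)
(T(8, -3) + 59)*111 = ((8² - 2*(-3)) + 59)*111 = ((64 + 6) + 59)*111 = (70 + 59)*111 = 129*111 = 14319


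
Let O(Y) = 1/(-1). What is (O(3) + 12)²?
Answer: 121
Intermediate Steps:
O(Y) = -1 (O(Y) = 1*(-1) = -1)
(O(3) + 12)² = (-1 + 12)² = 11² = 121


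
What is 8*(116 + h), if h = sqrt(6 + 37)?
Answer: 928 + 8*sqrt(43) ≈ 980.46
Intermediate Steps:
h = sqrt(43) ≈ 6.5574
8*(116 + h) = 8*(116 + sqrt(43)) = 928 + 8*sqrt(43)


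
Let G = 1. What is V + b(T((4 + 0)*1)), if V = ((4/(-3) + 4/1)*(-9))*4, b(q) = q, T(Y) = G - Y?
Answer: -99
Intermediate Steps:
T(Y) = 1 - Y
V = -96 (V = ((4*(-⅓) + 4*1)*(-9))*4 = ((-4/3 + 4)*(-9))*4 = ((8/3)*(-9))*4 = -24*4 = -96)
V + b(T((4 + 0)*1)) = -96 + (1 - (4 + 0)) = -96 + (1 - 4) = -96 - 3 = -99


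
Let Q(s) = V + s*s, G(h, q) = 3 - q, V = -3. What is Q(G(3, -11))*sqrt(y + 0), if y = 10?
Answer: 193*sqrt(10) ≈ 610.32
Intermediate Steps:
Q(s) = -3 + s**2 (Q(s) = -3 + s*s = -3 + s**2)
Q(G(3, -11))*sqrt(y + 0) = (-3 + (3 - 1*(-11))**2)*sqrt(10 + 0) = (-3 + (3 + 11)**2)*sqrt(10) = (-3 + 14**2)*sqrt(10) = (-3 + 196)*sqrt(10) = 193*sqrt(10)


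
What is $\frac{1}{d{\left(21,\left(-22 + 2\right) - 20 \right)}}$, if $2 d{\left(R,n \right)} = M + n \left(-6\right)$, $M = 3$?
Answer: $\frac{2}{243} \approx 0.0082304$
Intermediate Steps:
$d{\left(R,n \right)} = \frac{3}{2} - 3 n$ ($d{\left(R,n \right)} = \frac{3 + n \left(-6\right)}{2} = \frac{3 - 6 n}{2} = \frac{3}{2} - 3 n$)
$\frac{1}{d{\left(21,\left(-22 + 2\right) - 20 \right)}} = \frac{1}{\frac{3}{2} - 3 \left(\left(-22 + 2\right) - 20\right)} = \frac{1}{\frac{3}{2} - 3 \left(-20 - 20\right)} = \frac{1}{\frac{3}{2} - -120} = \frac{1}{\frac{3}{2} + 120} = \frac{1}{\frac{243}{2}} = \frac{2}{243}$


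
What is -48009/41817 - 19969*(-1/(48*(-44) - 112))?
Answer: -313938563/31000336 ≈ -10.127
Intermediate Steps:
-48009/41817 - 19969*(-1/(48*(-44) - 112)) = -48009*1/41817 - 19969*(-1/(-2112 - 112)) = -16003/13939 - 19969/((-1*(-2224))) = -16003/13939 - 19969/2224 = -313938563/31000336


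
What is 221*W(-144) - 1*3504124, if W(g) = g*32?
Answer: -4522492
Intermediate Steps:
W(g) = 32*g
221*W(-144) - 1*3504124 = 221*(32*(-144)) - 1*3504124 = 221*(-4608) - 3504124 = -1018368 - 3504124 = -4522492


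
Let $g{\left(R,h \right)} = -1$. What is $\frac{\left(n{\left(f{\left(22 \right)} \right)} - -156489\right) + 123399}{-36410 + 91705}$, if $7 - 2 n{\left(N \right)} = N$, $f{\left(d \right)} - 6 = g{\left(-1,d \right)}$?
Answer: $\frac{279889}{55295} \approx 5.0617$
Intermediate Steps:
$f{\left(d \right)} = 5$ ($f{\left(d \right)} = 6 - 1 = 5$)
$n{\left(N \right)} = \frac{7}{2} - \frac{N}{2}$
$\frac{\left(n{\left(f{\left(22 \right)} \right)} - -156489\right) + 123399}{-36410 + 91705} = \frac{\left(\left(\frac{7}{2} - \frac{5}{2}\right) - -156489\right) + 123399}{-36410 + 91705} = \frac{\left(\left(\frac{7}{2} - \frac{5}{2}\right) + 156489\right) + 123399}{55295} = \left(\left(1 + 156489\right) + 123399\right) \frac{1}{55295} = \left(156490 + 123399\right) \frac{1}{55295} = 279889 \cdot \frac{1}{55295} = \frac{279889}{55295}$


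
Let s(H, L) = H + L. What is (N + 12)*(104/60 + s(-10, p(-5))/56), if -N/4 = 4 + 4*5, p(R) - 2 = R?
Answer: -1261/10 ≈ -126.10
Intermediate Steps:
p(R) = 2 + R
N = -96 (N = -4*(4 + 4*5) = -4*(4 + 20) = -4*24 = -96)
(N + 12)*(104/60 + s(-10, p(-5))/56) = (-96 + 12)*(104/60 + (-10 + (2 - 5))/56) = -84*(104*(1/60) + (-10 - 3)*(1/56)) = -84*(26/15 - 13*1/56) = -84*(26/15 - 13/56) = -84*1261/840 = -1261/10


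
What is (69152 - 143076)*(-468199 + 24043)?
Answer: 32833788144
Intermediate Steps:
(69152 - 143076)*(-468199 + 24043) = -73924*(-444156) = 32833788144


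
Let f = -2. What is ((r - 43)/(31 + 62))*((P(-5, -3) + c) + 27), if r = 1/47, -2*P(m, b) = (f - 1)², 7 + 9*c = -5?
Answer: -128270/13113 ≈ -9.7819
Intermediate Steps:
c = -4/3 (c = -7/9 + (⅑)*(-5) = -7/9 - 5/9 = -4/3 ≈ -1.3333)
P(m, b) = -9/2 (P(m, b) = -(-2 - 1)²/2 = -½*(-3)² = -½*9 = -9/2)
r = 1/47 ≈ 0.021277
((r - 43)/(31 + 62))*((P(-5, -3) + c) + 27) = ((1/47 - 43)/(31 + 62))*((-9/2 - 4/3) + 27) = (-2020/47/93)*(-35/6 + 27) = -2020/47*1/93*(127/6) = -2020/4371*127/6 = -128270/13113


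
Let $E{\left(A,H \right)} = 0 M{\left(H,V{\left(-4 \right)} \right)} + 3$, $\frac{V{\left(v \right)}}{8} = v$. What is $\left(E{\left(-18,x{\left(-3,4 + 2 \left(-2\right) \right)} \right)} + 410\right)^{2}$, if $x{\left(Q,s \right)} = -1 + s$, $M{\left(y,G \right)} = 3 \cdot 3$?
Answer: $170569$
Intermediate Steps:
$V{\left(v \right)} = 8 v$
$M{\left(y,G \right)} = 9$
$E{\left(A,H \right)} = 3$ ($E{\left(A,H \right)} = 0 \cdot 9 + 3 = 0 + 3 = 3$)
$\left(E{\left(-18,x{\left(-3,4 + 2 \left(-2\right) \right)} \right)} + 410\right)^{2} = \left(3 + 410\right)^{2} = 413^{2} = 170569$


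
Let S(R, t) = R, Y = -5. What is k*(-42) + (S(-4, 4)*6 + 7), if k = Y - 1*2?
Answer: 277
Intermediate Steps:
k = -7 (k = -5 - 1*2 = -5 - 2 = -7)
k*(-42) + (S(-4, 4)*6 + 7) = -7*(-42) + (-4*6 + 7) = 294 + (-24 + 7) = 294 - 17 = 277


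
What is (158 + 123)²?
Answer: 78961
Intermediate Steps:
(158 + 123)² = 281² = 78961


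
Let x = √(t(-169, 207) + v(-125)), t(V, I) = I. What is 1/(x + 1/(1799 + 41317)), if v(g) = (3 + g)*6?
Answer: 43116/975969464401 - 9294947280*I*√21/975969464401 ≈ 4.4178e-8 - 0.043644*I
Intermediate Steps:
v(g) = 18 + 6*g
x = 5*I*√21 (x = √(207 + (18 + 6*(-125))) = √(207 + (18 - 750)) = √(207 - 732) = √(-525) = 5*I*√21 ≈ 22.913*I)
1/(x + 1/(1799 + 41317)) = 1/(5*I*√21 + 1/(1799 + 41317)) = 1/(5*I*√21 + 1/43116) = 1/(1/43116 + 5*I*√21)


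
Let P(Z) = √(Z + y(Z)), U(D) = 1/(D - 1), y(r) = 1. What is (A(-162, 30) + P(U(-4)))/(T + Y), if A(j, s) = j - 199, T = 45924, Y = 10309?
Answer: -361/56233 + 2*√5/281165 ≈ -0.0064038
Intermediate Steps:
A(j, s) = -199 + j
U(D) = 1/(-1 + D)
P(Z) = √(1 + Z) (P(Z) = √(Z + 1) = √(1 + Z))
(A(-162, 30) + P(U(-4)))/(T + Y) = ((-199 - 162) + √(1 + 1/(-1 - 4)))/(45924 + 10309) = (-361 + √(1 + 1/(-5)))/56233 = (-361 + √(1 - ⅕))*(1/56233) = (-361 + √(⅘))*(1/56233) = (-361 + 2*√5/5)*(1/56233) = -361/56233 + 2*√5/281165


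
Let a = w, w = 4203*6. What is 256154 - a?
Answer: 230936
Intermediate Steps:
w = 25218
a = 25218
256154 - a = 256154 - 1*25218 = 256154 - 25218 = 230936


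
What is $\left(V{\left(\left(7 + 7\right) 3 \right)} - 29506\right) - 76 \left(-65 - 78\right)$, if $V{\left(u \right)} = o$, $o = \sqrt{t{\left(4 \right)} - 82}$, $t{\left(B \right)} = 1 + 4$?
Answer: $-18638 + i \sqrt{77} \approx -18638.0 + 8.775 i$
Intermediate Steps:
$t{\left(B \right)} = 5$
$o = i \sqrt{77}$ ($o = \sqrt{5 - 82} = \sqrt{-77} = i \sqrt{77} \approx 8.775 i$)
$V{\left(u \right)} = i \sqrt{77}$
$\left(V{\left(\left(7 + 7\right) 3 \right)} - 29506\right) - 76 \left(-65 - 78\right) = \left(i \sqrt{77} - 29506\right) - 76 \left(-65 - 78\right) = \left(-29506 + i \sqrt{77}\right) - -10868 = \left(-29506 + i \sqrt{77}\right) + 10868 = -18638 + i \sqrt{77}$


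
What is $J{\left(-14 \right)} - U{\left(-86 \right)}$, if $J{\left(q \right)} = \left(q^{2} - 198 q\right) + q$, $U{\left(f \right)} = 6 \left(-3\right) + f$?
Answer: $3058$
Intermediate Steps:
$U{\left(f \right)} = -18 + f$
$J{\left(q \right)} = q^{2} - 197 q$
$J{\left(-14 \right)} - U{\left(-86 \right)} = - 14 \left(-197 - 14\right) - \left(-18 - 86\right) = \left(-14\right) \left(-211\right) - -104 = 2954 + 104 = 3058$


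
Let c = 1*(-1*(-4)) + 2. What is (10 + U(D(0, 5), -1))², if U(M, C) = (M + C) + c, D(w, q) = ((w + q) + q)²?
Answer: 13225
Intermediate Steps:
c = 6 (c = 1*4 + 2 = 4 + 2 = 6)
D(w, q) = (w + 2*q)² (D(w, q) = ((q + w) + q)² = (w + 2*q)²)
U(M, C) = 6 + C + M (U(M, C) = (M + C) + 6 = (C + M) + 6 = 6 + C + M)
(10 + U(D(0, 5), -1))² = (10 + (6 - 1 + (0 + 2*5)²))² = (10 + (6 - 1 + (0 + 10)²))² = (10 + (6 - 1 + 10²))² = (10 + (6 - 1 + 100))² = (10 + 105)² = 115² = 13225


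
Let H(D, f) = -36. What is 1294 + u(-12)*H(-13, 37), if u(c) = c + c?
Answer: 2158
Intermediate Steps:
u(c) = 2*c
1294 + u(-12)*H(-13, 37) = 1294 + (2*(-12))*(-36) = 1294 - 24*(-36) = 1294 + 864 = 2158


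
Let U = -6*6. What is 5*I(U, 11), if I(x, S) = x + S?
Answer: -125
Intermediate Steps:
U = -36
I(x, S) = S + x
5*I(U, 11) = 5*(11 - 36) = 5*(-25) = -125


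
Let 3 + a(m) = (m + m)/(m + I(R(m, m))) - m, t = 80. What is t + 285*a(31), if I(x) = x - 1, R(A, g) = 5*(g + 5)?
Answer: -66681/7 ≈ -9525.9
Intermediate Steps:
R(A, g) = 25 + 5*g (R(A, g) = 5*(5 + g) = 25 + 5*g)
I(x) = -1 + x
a(m) = -3 - m + 2*m/(24 + 6*m) (a(m) = -3 + ((m + m)/(m + (-1 + (25 + 5*m))) - m) = -3 + ((2*m)/(m + (24 + 5*m)) - m) = -3 + ((2*m)/(24 + 6*m) - m) = -3 + (2*m/(24 + 6*m) - m) = -3 + (-m + 2*m/(24 + 6*m)) = -3 - m + 2*m/(24 + 6*m))
t + 285*a(31) = 80 + 285*((-12 - 1*31**2 - 20/3*31)/(4 + 31)) = 80 + 285*((-12 - 1*961 - 620/3)/35) = 80 + 285*((-12 - 961 - 620/3)/35) = 80 + 285*((1/35)*(-3539/3)) = 80 + 285*(-3539/105) = 80 - 67241/7 = -66681/7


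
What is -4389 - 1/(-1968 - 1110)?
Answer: -13509341/3078 ≈ -4389.0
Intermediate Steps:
-4389 - 1/(-1968 - 1110) = -4389 - 1/(-3078) = -4389 - 1*(-1/3078) = -4389 + 1/3078 = -13509341/3078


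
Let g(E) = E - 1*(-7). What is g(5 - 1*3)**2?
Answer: 81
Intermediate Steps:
g(E) = 7 + E (g(E) = E + 7 = 7 + E)
g(5 - 1*3)**2 = (7 + (5 - 1*3))**2 = (7 + (5 - 3))**2 = (7 + 2)**2 = 9**2 = 81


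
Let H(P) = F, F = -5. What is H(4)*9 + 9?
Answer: -36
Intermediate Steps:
H(P) = -5
H(4)*9 + 9 = -5*9 + 9 = -45 + 9 = -36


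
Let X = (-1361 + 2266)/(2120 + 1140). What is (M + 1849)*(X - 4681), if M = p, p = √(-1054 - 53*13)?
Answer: -5642835519/652 - 3051831*I*√1743/652 ≈ -8.6547e+6 - 1.9542e+5*I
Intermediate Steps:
p = I*√1743 (p = √(-1054 - 689) = √(-1743) = I*√1743 ≈ 41.749*I)
X = 181/652 (X = 905/3260 = 905*(1/3260) = 181/652 ≈ 0.27761)
M = I*√1743 ≈ 41.749*I
(M + 1849)*(X - 4681) = (I*√1743 + 1849)*(181/652 - 4681) = (1849 + I*√1743)*(-3051831/652) = -5642835519/652 - 3051831*I*√1743/652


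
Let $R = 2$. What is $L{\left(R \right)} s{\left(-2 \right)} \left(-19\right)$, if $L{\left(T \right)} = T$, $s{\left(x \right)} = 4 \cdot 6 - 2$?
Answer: $-836$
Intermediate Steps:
$s{\left(x \right)} = 22$ ($s{\left(x \right)} = 24 - 2 = 22$)
$L{\left(R \right)} s{\left(-2 \right)} \left(-19\right) = 2 \cdot 22 \left(-19\right) = 44 \left(-19\right) = -836$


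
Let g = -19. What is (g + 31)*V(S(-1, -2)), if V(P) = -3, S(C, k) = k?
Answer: -36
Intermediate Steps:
(g + 31)*V(S(-1, -2)) = (-19 + 31)*(-3) = 12*(-3) = -36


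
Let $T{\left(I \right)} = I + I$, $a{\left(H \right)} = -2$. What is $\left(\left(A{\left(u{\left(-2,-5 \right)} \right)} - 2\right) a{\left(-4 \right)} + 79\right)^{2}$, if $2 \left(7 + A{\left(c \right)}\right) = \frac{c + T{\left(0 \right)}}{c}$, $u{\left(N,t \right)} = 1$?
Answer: $9216$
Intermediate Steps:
$T{\left(I \right)} = 2 I$
$A{\left(c \right)} = - \frac{13}{2}$ ($A{\left(c \right)} = -7 + \frac{\left(c + 2 \cdot 0\right) \frac{1}{c}}{2} = -7 + \frac{\left(c + 0\right) \frac{1}{c}}{2} = -7 + \frac{c \frac{1}{c}}{2} = -7 + \frac{1}{2} \cdot 1 = -7 + \frac{1}{2} = - \frac{13}{2}$)
$\left(\left(A{\left(u{\left(-2,-5 \right)} \right)} - 2\right) a{\left(-4 \right)} + 79\right)^{2} = \left(\left(- \frac{13}{2} - 2\right) \left(-2\right) + 79\right)^{2} = \left(\left(- \frac{17}{2}\right) \left(-2\right) + 79\right)^{2} = \left(17 + 79\right)^{2} = 96^{2} = 9216$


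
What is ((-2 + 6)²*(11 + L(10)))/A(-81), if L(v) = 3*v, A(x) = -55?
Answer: -656/55 ≈ -11.927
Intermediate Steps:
((-2 + 6)²*(11 + L(10)))/A(-81) = ((-2 + 6)²*(11 + 3*10))/(-55) = (4²*(11 + 30))*(-1/55) = (16*41)*(-1/55) = 656*(-1/55) = -656/55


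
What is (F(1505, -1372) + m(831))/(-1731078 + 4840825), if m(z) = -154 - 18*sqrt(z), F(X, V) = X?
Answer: 1351/3109747 - 18*sqrt(831)/3109747 ≈ 0.00026758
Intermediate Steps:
m(z) = -154 - 18*sqrt(z)
(F(1505, -1372) + m(831))/(-1731078 + 4840825) = (1505 + (-154 - 18*sqrt(831)))/(-1731078 + 4840825) = (1351 - 18*sqrt(831))/3109747 = (1351 - 18*sqrt(831))*(1/3109747) = 1351/3109747 - 18*sqrt(831)/3109747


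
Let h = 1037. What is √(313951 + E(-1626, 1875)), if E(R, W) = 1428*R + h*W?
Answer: 7*I*√1298 ≈ 252.19*I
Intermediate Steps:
E(R, W) = 1037*W + 1428*R (E(R, W) = 1428*R + 1037*W = 1037*W + 1428*R)
√(313951 + E(-1626, 1875)) = √(313951 + (1037*1875 + 1428*(-1626))) = √(313951 + (1944375 - 2321928)) = √(313951 - 377553) = √(-63602) = 7*I*√1298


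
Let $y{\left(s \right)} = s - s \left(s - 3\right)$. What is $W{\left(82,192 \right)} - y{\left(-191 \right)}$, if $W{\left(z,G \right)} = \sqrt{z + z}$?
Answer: $37245 + 2 \sqrt{41} \approx 37258.0$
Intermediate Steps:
$W{\left(z,G \right)} = \sqrt{2} \sqrt{z}$ ($W{\left(z,G \right)} = \sqrt{2 z} = \sqrt{2} \sqrt{z}$)
$y{\left(s \right)} = s - s \left(-3 + s\right)$
$W{\left(82,192 \right)} - y{\left(-191 \right)} = \sqrt{2} \sqrt{82} - - 191 \left(4 - -191\right) = 2 \sqrt{41} - - 191 \left(4 + 191\right) = 2 \sqrt{41} - \left(-191\right) 195 = 2 \sqrt{41} - -37245 = 2 \sqrt{41} + 37245 = 37245 + 2 \sqrt{41}$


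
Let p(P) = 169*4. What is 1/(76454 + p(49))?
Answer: 1/77130 ≈ 1.2965e-5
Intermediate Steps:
p(P) = 676
1/(76454 + p(49)) = 1/(76454 + 676) = 1/77130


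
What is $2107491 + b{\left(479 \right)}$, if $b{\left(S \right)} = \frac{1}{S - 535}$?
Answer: $\frac{118019495}{56} \approx 2.1075 \cdot 10^{6}$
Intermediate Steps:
$b{\left(S \right)} = \frac{1}{-535 + S}$
$2107491 + b{\left(479 \right)} = 2107491 + \frac{1}{-535 + 479} = 2107491 + \frac{1}{-56} = 2107491 - \frac{1}{56} = \frac{118019495}{56}$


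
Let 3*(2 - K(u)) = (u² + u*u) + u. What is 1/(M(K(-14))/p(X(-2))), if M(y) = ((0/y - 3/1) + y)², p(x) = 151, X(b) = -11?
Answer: 151/16129 ≈ 0.0093620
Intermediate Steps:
K(u) = 2 - 2*u²/3 - u/3 (K(u) = 2 - ((u² + u*u) + u)/3 = 2 - ((u² + u²) + u)/3 = 2 - (2*u² + u)/3 = 2 - (u + 2*u²)/3 = 2 + (-2*u²/3 - u/3) = 2 - 2*u²/3 - u/3)
M(y) = (-3 + y)² (M(y) = ((0 - 3*1) + y)² = ((0 - 3) + y)² = (-3 + y)²)
1/(M(K(-14))/p(X(-2))) = 1/((-3 + (2 - ⅔*(-14)² - ⅓*(-14)))²/151) = 1/((-3 + (2 - ⅔*196 + 14/3))²*(1/151)) = 1/((-3 + (2 - 392/3 + 14/3))²*(1/151)) = 1/((-3 - 124)²*(1/151)) = 1/((-127)²*(1/151)) = 1/(16129*(1/151)) = 1/(16129/151) = 151/16129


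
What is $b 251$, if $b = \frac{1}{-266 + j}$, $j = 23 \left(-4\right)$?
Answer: $- \frac{251}{358} \approx -0.70112$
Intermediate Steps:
$j = -92$
$b = - \frac{1}{358}$ ($b = \frac{1}{-266 - 92} = \frac{1}{-358} = - \frac{1}{358} \approx -0.0027933$)
$b 251 = \left(- \frac{1}{358}\right) 251 = - \frac{251}{358}$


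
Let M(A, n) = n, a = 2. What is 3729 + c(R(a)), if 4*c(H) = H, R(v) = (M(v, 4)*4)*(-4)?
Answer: 3713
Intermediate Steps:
R(v) = -64 (R(v) = (4*4)*(-4) = 16*(-4) = -64)
c(H) = H/4
3729 + c(R(a)) = 3729 + (1/4)*(-64) = 3729 - 16 = 3713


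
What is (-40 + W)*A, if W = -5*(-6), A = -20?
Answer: 200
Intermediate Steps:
W = 30
(-40 + W)*A = (-40 + 30)*(-20) = -10*(-20) = 200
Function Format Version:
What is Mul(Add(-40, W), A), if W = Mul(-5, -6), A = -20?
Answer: 200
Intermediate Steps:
W = 30
Mul(Add(-40, W), A) = Mul(Add(-40, 30), -20) = Mul(-10, -20) = 200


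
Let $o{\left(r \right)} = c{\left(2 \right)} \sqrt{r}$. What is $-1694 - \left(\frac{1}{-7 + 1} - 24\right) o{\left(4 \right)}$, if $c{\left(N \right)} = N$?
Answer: $- \frac{4792}{3} \approx -1597.3$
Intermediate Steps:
$o{\left(r \right)} = 2 \sqrt{r}$
$-1694 - \left(\frac{1}{-7 + 1} - 24\right) o{\left(4 \right)} = -1694 - \left(\frac{1}{-7 + 1} - 24\right) 2 \sqrt{4} = -1694 - \left(\frac{1}{-6} - 24\right) 2 \cdot 2 = -1694 - \left(- \frac{1}{6} - 24\right) 4 = -1694 - \left(- \frac{145}{6}\right) 4 = -1694 - - \frac{290}{3} = -1694 + \frac{290}{3} = - \frac{4792}{3}$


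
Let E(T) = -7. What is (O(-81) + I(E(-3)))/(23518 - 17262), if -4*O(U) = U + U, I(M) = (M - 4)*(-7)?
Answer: 235/12512 ≈ 0.018782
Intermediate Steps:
I(M) = 28 - 7*M (I(M) = (-4 + M)*(-7) = 28 - 7*M)
O(U) = -U/2 (O(U) = -(U + U)/4 = -U/2)
(O(-81) + I(E(-3)))/(23518 - 17262) = (-½*(-81) + (28 - 7*(-7)))/(23518 - 17262) = (81/2 + (28 + 49))/6256 = (81/2 + 77)*(1/6256) = (235/2)*(1/6256) = 235/12512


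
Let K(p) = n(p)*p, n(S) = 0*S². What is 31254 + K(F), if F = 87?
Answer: 31254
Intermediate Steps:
n(S) = 0
K(p) = 0 (K(p) = 0*p = 0)
31254 + K(F) = 31254 + 0 = 31254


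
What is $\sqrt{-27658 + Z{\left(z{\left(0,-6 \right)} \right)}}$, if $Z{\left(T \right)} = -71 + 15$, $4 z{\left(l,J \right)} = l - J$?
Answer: $i \sqrt{27714} \approx 166.48 i$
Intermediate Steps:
$z{\left(l,J \right)} = - \frac{J}{4} + \frac{l}{4}$ ($z{\left(l,J \right)} = \frac{l - J}{4} = - \frac{J}{4} + \frac{l}{4}$)
$Z{\left(T \right)} = -56$
$\sqrt{-27658 + Z{\left(z{\left(0,-6 \right)} \right)}} = \sqrt{-27658 - 56} = \sqrt{-27714} = i \sqrt{27714}$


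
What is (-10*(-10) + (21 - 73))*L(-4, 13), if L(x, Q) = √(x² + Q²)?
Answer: 48*√185 ≈ 652.87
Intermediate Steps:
L(x, Q) = √(Q² + x²)
(-10*(-10) + (21 - 73))*L(-4, 13) = (-10*(-10) + (21 - 73))*√(13² + (-4)²) = (100 - 52)*√(169 + 16) = 48*√185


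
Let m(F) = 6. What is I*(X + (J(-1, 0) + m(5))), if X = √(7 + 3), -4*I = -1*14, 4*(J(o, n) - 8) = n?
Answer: 49 + 7*√10/2 ≈ 60.068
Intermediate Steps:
J(o, n) = 8 + n/4
I = 7/2 (I = -(-1)*14/4 = -¼*(-14) = 7/2 ≈ 3.5000)
X = √10 ≈ 3.1623
I*(X + (J(-1, 0) + m(5))) = 7*(√10 + ((8 + (¼)*0) + 6))/2 = 7*(√10 + ((8 + 0) + 6))/2 = 7*(√10 + (8 + 6))/2 = 7*(√10 + 14)/2 = 7*(14 + √10)/2 = 49 + 7*√10/2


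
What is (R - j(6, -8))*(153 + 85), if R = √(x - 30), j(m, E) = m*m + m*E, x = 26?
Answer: 2856 + 476*I ≈ 2856.0 + 476.0*I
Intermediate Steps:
j(m, E) = m² + E*m
R = 2*I (R = √(26 - 30) = √(-4) = 2*I ≈ 2.0*I)
(R - j(6, -8))*(153 + 85) = (2*I - 6*(-8 + 6))*(153 + 85) = (2*I - 6*(-2))*238 = (2*I - 1*(-12))*238 = (2*I + 12)*238 = (12 + 2*I)*238 = 2856 + 476*I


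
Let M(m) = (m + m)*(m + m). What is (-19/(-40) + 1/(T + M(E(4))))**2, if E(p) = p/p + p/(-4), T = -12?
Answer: 2209/14400 ≈ 0.15340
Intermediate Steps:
E(p) = 1 - p/4 (E(p) = 1 + p*(-1/4) = 1 - p/4)
M(m) = 4*m**2 (M(m) = (2*m)*(2*m) = 4*m**2)
(-19/(-40) + 1/(T + M(E(4))))**2 = (-19/(-40) + 1/(-12 + 4*(1 - 1/4*4)**2))**2 = (-19*(-1/40) + 1/(-12 + 4*(1 - 1)**2))**2 = (19/40 + 1/(-12 + 4*0**2))**2 = (19/40 + 1/(-12 + 4*0))**2 = (19/40 + 1/(-12 + 0))**2 = (19/40 + 1/(-12))**2 = (19/40 - 1/12)**2 = (47/120)**2 = 2209/14400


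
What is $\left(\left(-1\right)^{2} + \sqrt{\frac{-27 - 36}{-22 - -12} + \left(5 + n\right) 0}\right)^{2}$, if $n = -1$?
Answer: $\frac{73}{10} + \frac{3 \sqrt{70}}{5} \approx 12.32$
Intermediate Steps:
$\left(\left(-1\right)^{2} + \sqrt{\frac{-27 - 36}{-22 - -12} + \left(5 + n\right) 0}\right)^{2} = \left(\left(-1\right)^{2} + \sqrt{\frac{-27 - 36}{-22 - -12} + \left(5 - 1\right) 0}\right)^{2} = \left(1 + \sqrt{- \frac{63}{-22 + 12} + 4 \cdot 0}\right)^{2} = \left(1 + \sqrt{- \frac{63}{-10} + 0}\right)^{2} = \left(1 + \sqrt{\left(-63\right) \left(- \frac{1}{10}\right) + 0}\right)^{2} = \left(1 + \sqrt{\frac{63}{10} + 0}\right)^{2} = \left(1 + \sqrt{\frac{63}{10}}\right)^{2} = \left(1 + \frac{3 \sqrt{70}}{10}\right)^{2}$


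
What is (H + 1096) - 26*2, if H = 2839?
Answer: 3883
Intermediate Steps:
(H + 1096) - 26*2 = (2839 + 1096) - 26*2 = 3935 - 52 = 3883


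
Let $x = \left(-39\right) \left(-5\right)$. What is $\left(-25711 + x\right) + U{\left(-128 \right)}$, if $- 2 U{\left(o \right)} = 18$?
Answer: $-25525$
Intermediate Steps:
$x = 195$
$U{\left(o \right)} = -9$ ($U{\left(o \right)} = \left(- \frac{1}{2}\right) 18 = -9$)
$\left(-25711 + x\right) + U{\left(-128 \right)} = \left(-25711 + 195\right) - 9 = -25516 - 9 = -25525$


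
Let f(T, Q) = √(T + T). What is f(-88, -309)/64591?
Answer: 4*I*√11/64591 ≈ 0.00020539*I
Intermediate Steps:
f(T, Q) = √2*√T (f(T, Q) = √(2*T) = √2*√T)
f(-88, -309)/64591 = (√2*√(-88))/64591 = (√2*(2*I*√22))*(1/64591) = (4*I*√11)*(1/64591) = 4*I*√11/64591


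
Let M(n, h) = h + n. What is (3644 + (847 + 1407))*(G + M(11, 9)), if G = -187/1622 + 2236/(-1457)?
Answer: 127885829721/1181627 ≈ 1.0823e+5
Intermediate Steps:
G = -3899251/2363254 (G = -187*1/1622 + 2236*(-1/1457) = -187/1622 - 2236/1457 = -3899251/2363254 ≈ -1.6500)
(3644 + (847 + 1407))*(G + M(11, 9)) = (3644 + (847 + 1407))*(-3899251/2363254 + (9 + 11)) = (3644 + 2254)*(-3899251/2363254 + 20) = 5898*(43365829/2363254) = 127885829721/1181627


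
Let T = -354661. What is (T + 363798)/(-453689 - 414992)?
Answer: -9137/868681 ≈ -0.010518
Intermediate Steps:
(T + 363798)/(-453689 - 414992) = (-354661 + 363798)/(-453689 - 414992) = 9137/(-868681) = 9137*(-1/868681) = -9137/868681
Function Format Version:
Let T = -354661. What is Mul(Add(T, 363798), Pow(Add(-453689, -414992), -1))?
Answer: Rational(-9137, 868681) ≈ -0.010518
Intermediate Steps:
Mul(Add(T, 363798), Pow(Add(-453689, -414992), -1)) = Mul(Add(-354661, 363798), Pow(Add(-453689, -414992), -1)) = Mul(9137, Pow(-868681, -1)) = Mul(9137, Rational(-1, 868681)) = Rational(-9137, 868681)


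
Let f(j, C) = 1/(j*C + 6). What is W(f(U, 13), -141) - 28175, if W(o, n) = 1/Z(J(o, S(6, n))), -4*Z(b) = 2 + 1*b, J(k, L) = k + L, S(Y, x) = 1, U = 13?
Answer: -7410375/263 ≈ -28176.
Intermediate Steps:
J(k, L) = L + k
Z(b) = -1/2 - b/4 (Z(b) = -(2 + 1*b)/4 = -(2 + b)/4 = -1/2 - b/4)
f(j, C) = 1/(6 + C*j) (f(j, C) = 1/(C*j + 6) = 1/(6 + C*j))
W(o, n) = 1/(-3/4 - o/4) (W(o, n) = 1/(-1/2 - (1 + o)/4) = 1/(-1/2 + (-1/4 - o/4)) = 1/(-3/4 - o/4))
W(f(U, 13), -141) - 28175 = -4/(3 + 1/(6 + 13*13)) - 28175 = -4/(3 + 1/(6 + 169)) - 28175 = -4/(3 + 1/175) - 28175 = -4/526/175 - 28175 = -4*175/526 - 28175 = -350/263 - 28175 = -7410375/263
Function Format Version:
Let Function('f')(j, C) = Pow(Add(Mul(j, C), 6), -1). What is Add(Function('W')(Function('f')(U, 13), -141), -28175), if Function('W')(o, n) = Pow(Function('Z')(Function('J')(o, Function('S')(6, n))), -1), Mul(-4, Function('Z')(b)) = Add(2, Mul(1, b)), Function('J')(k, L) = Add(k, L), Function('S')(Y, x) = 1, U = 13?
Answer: Rational(-7410375, 263) ≈ -28176.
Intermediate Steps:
Function('J')(k, L) = Add(L, k)
Function('Z')(b) = Add(Rational(-1, 2), Mul(Rational(-1, 4), b)) (Function('Z')(b) = Mul(Rational(-1, 4), Add(2, Mul(1, b))) = Mul(Rational(-1, 4), Add(2, b)) = Add(Rational(-1, 2), Mul(Rational(-1, 4), b)))
Function('f')(j, C) = Pow(Add(6, Mul(C, j)), -1) (Function('f')(j, C) = Pow(Add(Mul(C, j), 6), -1) = Pow(Add(6, Mul(C, j)), -1))
Function('W')(o, n) = Pow(Add(Rational(-3, 4), Mul(Rational(-1, 4), o)), -1) (Function('W')(o, n) = Pow(Add(Rational(-1, 2), Mul(Rational(-1, 4), Add(1, o))), -1) = Pow(Add(Rational(-1, 2), Add(Rational(-1, 4), Mul(Rational(-1, 4), o))), -1) = Pow(Add(Rational(-3, 4), Mul(Rational(-1, 4), o)), -1))
Add(Function('W')(Function('f')(U, 13), -141), -28175) = Add(Mul(-4, Pow(Add(3, Pow(Add(6, Mul(13, 13)), -1)), -1)), -28175) = Add(Mul(-4, Pow(Add(3, Pow(Add(6, 169), -1)), -1)), -28175) = Add(Mul(-4, Pow(Add(3, Pow(175, -1)), -1)), -28175) = Add(Mul(-4, Pow(Add(3, Rational(1, 175)), -1)), -28175) = Add(Mul(-4, Pow(Rational(526, 175), -1)), -28175) = Add(Mul(-4, Rational(175, 526)), -28175) = Add(Rational(-350, 263), -28175) = Rational(-7410375, 263)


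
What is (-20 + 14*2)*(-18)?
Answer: -144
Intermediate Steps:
(-20 + 14*2)*(-18) = (-20 + 28)*(-18) = 8*(-18) = -144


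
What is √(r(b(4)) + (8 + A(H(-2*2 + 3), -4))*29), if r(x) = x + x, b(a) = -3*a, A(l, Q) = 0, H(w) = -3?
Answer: 4*√13 ≈ 14.422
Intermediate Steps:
r(x) = 2*x
√(r(b(4)) + (8 + A(H(-2*2 + 3), -4))*29) = √(2*(-3*4) + (8 + 0)*29) = √(2*(-12) + 8*29) = √(-24 + 232) = √208 = 4*√13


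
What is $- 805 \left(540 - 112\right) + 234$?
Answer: $-344306$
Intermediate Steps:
$- 805 \left(540 - 112\right) + 234 = \left(-805\right) 428 + 234 = -344540 + 234 = -344306$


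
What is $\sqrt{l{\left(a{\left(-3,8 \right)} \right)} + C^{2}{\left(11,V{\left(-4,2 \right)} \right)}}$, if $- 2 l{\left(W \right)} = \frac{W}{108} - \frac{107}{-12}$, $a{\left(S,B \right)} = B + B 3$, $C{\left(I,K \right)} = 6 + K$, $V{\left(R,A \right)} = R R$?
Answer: $\frac{\sqrt{621294}}{36} \approx 21.895$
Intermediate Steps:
$V{\left(R,A \right)} = R^{2}$
$a{\left(S,B \right)} = 4 B$ ($a{\left(S,B \right)} = B + 3 B = 4 B$)
$l{\left(W \right)} = - \frac{107}{24} - \frac{W}{216}$ ($l{\left(W \right)} = - \frac{\frac{W}{108} - \frac{107}{-12}}{2} = - \frac{W \frac{1}{108} - - \frac{107}{12}}{2} = - \frac{\frac{W}{108} + \frac{107}{12}}{2} = - \frac{\frac{107}{12} + \frac{W}{108}}{2} = - \frac{107}{24} - \frac{W}{216}$)
$\sqrt{l{\left(a{\left(-3,8 \right)} \right)} + C^{2}{\left(11,V{\left(-4,2 \right)} \right)}} = \sqrt{\left(- \frac{107}{24} - \frac{4 \cdot 8}{216}\right) + \left(6 + \left(-4\right)^{2}\right)^{2}} = \sqrt{\left(- \frac{107}{24} - \frac{4}{27}\right) + \left(6 + 16\right)^{2}} = \sqrt{\left(- \frac{107}{24} - \frac{4}{27}\right) + 22^{2}} = \sqrt{- \frac{995}{216} + 484} = \sqrt{\frac{103549}{216}} = \frac{\sqrt{621294}}{36}$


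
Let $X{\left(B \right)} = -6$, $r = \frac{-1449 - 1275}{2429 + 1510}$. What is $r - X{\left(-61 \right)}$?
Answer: $\frac{6970}{1313} \approx 5.3085$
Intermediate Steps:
$r = - \frac{908}{1313}$ ($r = - \frac{2724}{3939} = \left(-2724\right) \frac{1}{3939} = - \frac{908}{1313} \approx -0.69155$)
$r - X{\left(-61 \right)} = - \frac{908}{1313} - -6 = - \frac{908}{1313} + 6 = \frac{6970}{1313}$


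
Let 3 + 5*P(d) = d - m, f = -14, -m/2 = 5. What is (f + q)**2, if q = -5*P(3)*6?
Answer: 5476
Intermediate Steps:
m = -10 (m = -2*5 = -10)
P(d) = 7/5 + d/5 (P(d) = -3/5 + (d - 1*(-10))/5 = -3/5 + (d + 10)/5 = -3/5 + (10 + d)/5 = -3/5 + (2 + d/5) = 7/5 + d/5)
q = -60 (q = -5*(7/5 + (1/5)*3)*6 = -5*(7/5 + 3/5)*6 = -5*2*6 = -10*6 = -60)
(f + q)**2 = (-14 - 60)**2 = (-74)**2 = 5476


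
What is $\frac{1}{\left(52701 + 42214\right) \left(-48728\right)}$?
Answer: $- \frac{1}{4625018120} \approx -2.1622 \cdot 10^{-10}$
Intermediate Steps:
$\frac{1}{\left(52701 + 42214\right) \left(-48728\right)} = \frac{1}{94915} \left(- \frac{1}{48728}\right) = - \frac{1}{4625018120}$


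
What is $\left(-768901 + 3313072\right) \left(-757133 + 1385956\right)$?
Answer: $1599833240733$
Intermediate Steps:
$\left(-768901 + 3313072\right) \left(-757133 + 1385956\right) = 2544171 \cdot 628823 = 1599833240733$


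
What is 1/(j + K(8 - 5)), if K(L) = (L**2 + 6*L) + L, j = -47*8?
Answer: -1/346 ≈ -0.0028902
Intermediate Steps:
j = -376
K(L) = L**2 + 7*L
1/(j + K(8 - 5)) = 1/(-376 + (8 - 5)*(7 + (8 - 5))) = 1/(-376 + 3*(7 + 3)) = 1/(-376 + 3*10) = 1/(-376 + 30) = 1/(-346) = -1/346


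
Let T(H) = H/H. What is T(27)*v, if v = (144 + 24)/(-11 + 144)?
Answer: 24/19 ≈ 1.2632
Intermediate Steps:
T(H) = 1
v = 24/19 (v = 168/133 = 168*(1/133) = 24/19 ≈ 1.2632)
T(27)*v = 1*(24/19) = 24/19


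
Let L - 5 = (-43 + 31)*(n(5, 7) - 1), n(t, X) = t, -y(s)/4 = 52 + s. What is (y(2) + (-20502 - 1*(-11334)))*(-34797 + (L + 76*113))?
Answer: 246348768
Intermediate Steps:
y(s) = -208 - 4*s (y(s) = -4*(52 + s) = -208 - 4*s)
L = -43 (L = 5 + (-43 + 31)*(5 - 1) = 5 - 12*4 = 5 - 48 = -43)
(y(2) + (-20502 - 1*(-11334)))*(-34797 + (L + 76*113)) = ((-208 - 4*2) + (-20502 - 1*(-11334)))*(-34797 + (-43 + 76*113)) = ((-208 - 8) + (-20502 + 11334))*(-34797 + (-43 + 8588)) = (-216 - 9168)*(-34797 + 8545) = -9384*(-26252) = 246348768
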